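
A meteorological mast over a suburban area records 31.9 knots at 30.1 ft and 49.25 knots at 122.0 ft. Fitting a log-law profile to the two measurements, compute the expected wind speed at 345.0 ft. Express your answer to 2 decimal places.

62.14 knots

Log law: V ∝ ln(z/z₀). From the pair, with r = V₁/V₂ = 0.64772,
ln z₀ = (ln z₁ − r·ln z₂)/(1 − r) = (3.4045 − 0.64772×4.8040)/0.35228 = 0.8314 → z₀ = 2.297 ft
V₃ = V₁ · ln(z₃/z₀)/ln(z₁/z₀) = 31.9 × 5.0122/2.5731 = 62.1373 knots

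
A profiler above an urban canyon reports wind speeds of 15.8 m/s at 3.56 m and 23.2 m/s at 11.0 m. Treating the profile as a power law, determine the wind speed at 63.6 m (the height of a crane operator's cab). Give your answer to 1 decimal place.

42.2 m/s

First find α: α = ln(V₂/V₁)/ln(z₂/z₁) = ln(23.2/15.8)/ln(11.0/3.56) = 0.38414/1.12813 = 0.3405
Extrapolate from 11.0 m to 63.6 m: V₃ = 23.2 × (63.6/11.0)^0.3405 = 23.2 × 1.8176 = 42.1676 m/s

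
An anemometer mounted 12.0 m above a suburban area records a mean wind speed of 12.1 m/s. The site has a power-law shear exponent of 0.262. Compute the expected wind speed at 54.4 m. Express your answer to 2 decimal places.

Power-law profile: V₂ = V₁ · (z₂/z₁)^α
V₂ = 12.1 × (54.4/12.0)^0.262 = 12.1 × (4.5333)^0.262
    = 12.1 × 1.4859 = 17.9791 m/s

17.98 m/s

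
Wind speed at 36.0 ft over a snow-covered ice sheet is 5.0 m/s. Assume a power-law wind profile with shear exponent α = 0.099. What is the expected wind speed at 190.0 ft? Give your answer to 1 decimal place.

5.9 m/s

Power-law profile: V₂ = V₁ · (z₂/z₁)^α
V₂ = 5.0 × (190.0/36.0)^0.099 = 5.0 × (5.2778)^0.099
    = 5.0 × 1.1790 = 5.8951 m/s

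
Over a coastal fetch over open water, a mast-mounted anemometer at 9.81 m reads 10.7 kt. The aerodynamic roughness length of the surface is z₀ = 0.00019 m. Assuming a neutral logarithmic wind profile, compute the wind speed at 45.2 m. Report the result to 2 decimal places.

12.21 kt

Log law: V(z) ∝ ln(z/z₀), so V₂/V₁ = ln(z₂/z₀) / ln(z₁/z₀).
ln(45.2/0.00019) = 12.3796, ln(9.81/0.00019) = 10.8519
V₂ = 10.7 × 12.3796/10.8519 = 10.7 × 1.1408 = 12.2063 kt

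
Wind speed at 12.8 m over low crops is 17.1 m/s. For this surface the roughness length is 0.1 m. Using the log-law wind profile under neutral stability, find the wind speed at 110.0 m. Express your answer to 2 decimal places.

24.68 m/s

Log law: V(z) ∝ ln(z/z₀), so V₂/V₁ = ln(z₂/z₀) / ln(z₁/z₀).
ln(110.0/0.1) = 7.0031, ln(12.8/0.1) = 4.8520
V₂ = 17.1 × 7.0031/4.8520 = 17.1 × 1.4433 = 24.6809 m/s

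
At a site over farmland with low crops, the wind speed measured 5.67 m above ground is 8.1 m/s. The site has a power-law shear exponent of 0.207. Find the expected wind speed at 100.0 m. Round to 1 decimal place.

14.7 m/s

Power-law profile: V₂ = V₁ · (z₂/z₁)^α
V₂ = 8.1 × (100.0/5.67)^0.207 = 8.1 × (17.6367)^0.207
    = 8.1 × 1.8114 = 14.6721 m/s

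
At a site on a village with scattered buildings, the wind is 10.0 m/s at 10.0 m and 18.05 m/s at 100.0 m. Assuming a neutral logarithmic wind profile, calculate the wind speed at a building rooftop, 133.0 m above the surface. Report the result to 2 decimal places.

Log law: V ∝ ln(z/z₀). From the pair, with r = V₁/V₂ = 0.55402,
ln z₀ = (ln z₁ − r·ln z₂)/(1 − r) = (2.3026 − 0.55402×4.6052)/0.44598 = -0.5578 → z₀ = 0.5725 m
V₃ = V₁ · ln(z₃/z₀)/ln(z₁/z₀) = 10.0 × 5.4481/2.8604 = 19.0470 m/s

19.05 m/s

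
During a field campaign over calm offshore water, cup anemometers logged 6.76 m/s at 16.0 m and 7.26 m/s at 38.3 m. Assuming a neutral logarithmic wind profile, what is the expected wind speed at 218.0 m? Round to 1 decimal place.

8.3 m/s

Log law: V ∝ ln(z/z₀). From the pair, with r = V₁/V₂ = 0.93113,
ln z₀ = (ln z₁ − r·ln z₂)/(1 − r) = (2.7726 − 0.93113×3.6454)/0.06887 = -9.0285 → z₀ = 0.0001199 m
V₃ = V₁ · ln(z₃/z₀)/ln(z₁/z₀) = 6.76 × 14.4130/11.8011 = 8.2562 m/s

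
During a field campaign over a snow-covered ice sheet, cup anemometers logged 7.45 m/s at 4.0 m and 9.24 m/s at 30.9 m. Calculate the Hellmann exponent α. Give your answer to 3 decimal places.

Power law: V₂/V₁ = (z₂/z₁)^α ⇒ α = ln(V₂/V₁) / ln(z₂/z₁)
α = ln(9.24/7.45) / ln(30.9/4.0) = ln(1.2403) / ln(7.7250)
  = 0.21533 / 2.04446 = 0.10532

α ≈ 0.105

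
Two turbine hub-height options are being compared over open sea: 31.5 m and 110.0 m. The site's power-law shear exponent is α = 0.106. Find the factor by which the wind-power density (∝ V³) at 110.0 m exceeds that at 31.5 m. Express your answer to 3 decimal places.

1.488

Speed ratio: V_B/V_A = (z_B/z_A)^α = (110.0/31.5)^0.106 = (3.4921)^0.106 = 1.14174
Power-density ratio: P_B/P_A = (V_B/V_A)³ = (1.14174)³ = 1.48833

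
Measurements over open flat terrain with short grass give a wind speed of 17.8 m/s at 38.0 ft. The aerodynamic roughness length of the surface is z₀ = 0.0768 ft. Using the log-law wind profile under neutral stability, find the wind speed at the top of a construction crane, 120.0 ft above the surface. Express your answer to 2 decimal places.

21.10 m/s

Log law: V(z) ∝ ln(z/z₀), so V₂/V₁ = ln(z₂/z₀) / ln(z₁/z₀).
ln(120.0/0.0768) = 7.3540, ln(38.0/0.0768) = 6.2041
V₂ = 17.8 × 7.3540/6.2041 = 17.8 × 1.1853 = 21.0991 m/s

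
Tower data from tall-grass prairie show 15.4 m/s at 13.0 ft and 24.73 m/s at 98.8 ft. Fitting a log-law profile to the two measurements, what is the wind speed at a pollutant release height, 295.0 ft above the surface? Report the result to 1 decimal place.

Log law: V ∝ ln(z/z₀). From the pair, with r = V₁/V₂ = 0.62273,
ln z₀ = (ln z₁ − r·ln z₂)/(1 − r) = (2.5649 − 0.62273×4.5931)/0.37727 = -0.7827 → z₀ = 0.4572 ft
V₃ = V₁ · ln(z₃/z₀)/ln(z₁/z₀) = 15.4 × 6.4697/3.3476 = 29.7621 m/s

29.8 m/s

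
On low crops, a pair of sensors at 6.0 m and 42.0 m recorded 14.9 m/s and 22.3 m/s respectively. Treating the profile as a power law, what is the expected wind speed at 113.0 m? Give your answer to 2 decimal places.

27.38 m/s

First find α: α = ln(V₂/V₁)/ln(z₂/z₁) = ln(22.3/14.9)/ln(42.0/6.0) = 0.40323/1.94591 = 0.2072
Extrapolate from 42.0 m to 113.0 m: V₃ = 22.3 × (113.0/42.0)^0.2072 = 22.3 × 1.2276 = 27.3762 m/s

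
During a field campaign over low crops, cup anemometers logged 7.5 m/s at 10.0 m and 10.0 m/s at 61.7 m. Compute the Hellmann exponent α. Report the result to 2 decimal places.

α ≈ 0.16

Power law: V₂/V₁ = (z₂/z₁)^α ⇒ α = ln(V₂/V₁) / ln(z₂/z₁)
α = ln(10.0/7.5) / ln(61.7/10.0) = ln(1.3333) / ln(6.1700)
  = 0.28768 / 1.81970 = 0.15809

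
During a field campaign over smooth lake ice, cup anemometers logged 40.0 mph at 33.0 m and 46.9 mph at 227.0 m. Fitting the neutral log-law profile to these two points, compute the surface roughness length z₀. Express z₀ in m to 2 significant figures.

Log law: V(z) ∝ ln(z/z₀). With r = V₁/V₂ = 40.0/46.9 = 0.85288,
r · ln(z₂/z₀) = ln(z₁/z₀) ⇒ ln z₀ = (ln z₁ − r·ln z₂)/(1 − r)
ln z₀ = (3.49651 − 0.85288×5.42495) / 0.14712 = -7.6829
z₀ = exp(-7.6829) = 0.0004607 m

z₀ ≈ 0.00046 m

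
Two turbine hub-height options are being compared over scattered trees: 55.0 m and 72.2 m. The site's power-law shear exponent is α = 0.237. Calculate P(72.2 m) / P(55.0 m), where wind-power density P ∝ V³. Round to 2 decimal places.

Speed ratio: V_B/V_A = (z_B/z_A)^α = (72.2/55.0)^0.237 = (1.3127)^0.237 = 1.06661
Power-density ratio: P_B/P_A = (V_B/V_A)³ = (1.06661)³ = 1.21345

1.21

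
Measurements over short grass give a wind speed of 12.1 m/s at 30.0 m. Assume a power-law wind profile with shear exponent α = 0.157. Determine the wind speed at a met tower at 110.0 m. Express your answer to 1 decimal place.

14.8 m/s

Power-law profile: V₂ = V₁ · (z₂/z₁)^α
V₂ = 12.1 × (110.0/30.0)^0.157 = 12.1 × (3.6667)^0.157
    = 12.1 × 1.2263 = 14.8380 m/s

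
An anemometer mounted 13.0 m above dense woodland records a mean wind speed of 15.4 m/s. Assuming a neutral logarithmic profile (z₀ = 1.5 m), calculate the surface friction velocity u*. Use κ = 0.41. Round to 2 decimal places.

Log law: V(z) = (u*/κ) · ln(z/z₀) ⇒ u* = κ · V / ln(z/z₀)
u* = 0.41 × 15.4 / ln(13.0/1.5) = 0.41 × 15.4 / 2.1595
   = 6.3140 / 2.1595 = 2.9238 m/s

u* ≈ 2.92 m/s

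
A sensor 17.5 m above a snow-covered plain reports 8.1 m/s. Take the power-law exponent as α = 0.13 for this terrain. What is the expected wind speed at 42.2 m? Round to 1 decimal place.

9.1 m/s

Power-law profile: V₂ = V₁ · (z₂/z₁)^α
V₂ = 8.1 × (42.2/17.5)^0.13 = 8.1 × (2.4114)^0.13
    = 8.1 × 1.1212 = 9.0820 m/s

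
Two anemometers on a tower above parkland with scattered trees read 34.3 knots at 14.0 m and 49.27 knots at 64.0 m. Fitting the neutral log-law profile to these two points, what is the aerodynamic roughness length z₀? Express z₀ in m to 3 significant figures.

Log law: V(z) ∝ ln(z/z₀). With r = V₁/V₂ = 34.3/49.27 = 0.69616,
r · ln(z₂/z₀) = ln(z₁/z₀) ⇒ ln z₀ = (ln z₁ − r·ln z₂)/(1 − r)
ln z₀ = (2.63906 − 0.69616×4.15888) / 0.30384 = -0.8432
z₀ = exp(-0.8432) = 0.4303 m

z₀ ≈ 0.430 m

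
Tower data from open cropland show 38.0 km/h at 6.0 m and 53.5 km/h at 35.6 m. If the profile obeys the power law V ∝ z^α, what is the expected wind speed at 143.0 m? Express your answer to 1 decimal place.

First find α: α = ln(V₂/V₁)/ln(z₂/z₁) = ln(53.5/38.0)/ln(35.6/6.0) = 0.34210/1.78059 = 0.1921
Extrapolate from 35.6 m to 143.0 m: V₃ = 53.5 × (143.0/35.6)^0.1921 = 53.5 × 1.3062 = 69.8836 km/h

69.9 km/h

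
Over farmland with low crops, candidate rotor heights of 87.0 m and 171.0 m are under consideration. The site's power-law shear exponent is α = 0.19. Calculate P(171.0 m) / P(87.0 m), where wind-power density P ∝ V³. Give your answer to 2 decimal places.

1.47

Speed ratio: V_B/V_A = (z_B/z_A)^α = (171.0/87.0)^0.19 = (1.9655)^0.19 = 1.13700
Power-density ratio: P_B/P_A = (V_B/V_A)³ = (1.13700)³ = 1.46988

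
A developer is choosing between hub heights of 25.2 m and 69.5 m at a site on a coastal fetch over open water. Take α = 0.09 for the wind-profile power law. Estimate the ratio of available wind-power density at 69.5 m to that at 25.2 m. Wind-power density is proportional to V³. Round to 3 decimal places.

Speed ratio: V_B/V_A = (z_B/z_A)^α = (69.5/25.2)^0.09 = (2.7579)^0.09 = 1.09560
Power-density ratio: P_B/P_A = (V_B/V_A)³ = (1.09560)³ = 1.31510

1.315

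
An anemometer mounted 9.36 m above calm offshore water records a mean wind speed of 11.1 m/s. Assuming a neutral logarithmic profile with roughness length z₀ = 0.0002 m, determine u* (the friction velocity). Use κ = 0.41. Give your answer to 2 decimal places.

Log law: V(z) = (u*/κ) · ln(z/z₀) ⇒ u* = κ · V / ln(z/z₀)
u* = 0.41 × 11.1 / ln(9.36/0.0002) = 0.41 × 11.1 / 10.7536
   = 4.5510 / 10.7536 = 0.4232 m/s

u* ≈ 0.42 m/s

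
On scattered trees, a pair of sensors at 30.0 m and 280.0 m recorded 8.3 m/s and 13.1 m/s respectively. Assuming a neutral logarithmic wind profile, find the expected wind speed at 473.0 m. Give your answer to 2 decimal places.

14.23 m/s

Log law: V ∝ ln(z/z₀). From the pair, with r = V₁/V₂ = 0.63359,
ln z₀ = (ln z₁ − r·ln z₂)/(1 − r) = (3.4012 − 0.63359×5.6348)/0.36641 = -0.4611 → z₀ = 0.6306 m
V₃ = V₁ · ln(z₃/z₀)/ln(z₁/z₀) = 8.3 × 6.6202/3.8623 = 14.2267 m/s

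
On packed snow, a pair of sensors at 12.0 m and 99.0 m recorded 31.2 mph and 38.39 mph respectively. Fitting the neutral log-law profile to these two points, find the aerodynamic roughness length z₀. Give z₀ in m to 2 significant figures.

z₀ ≈ 0.0013 m

Log law: V(z) ∝ ln(z/z₀). With r = V₁/V₂ = 31.2/38.39 = 0.81271,
r · ln(z₂/z₀) = ln(z₁/z₀) ⇒ ln z₀ = (ln z₁ − r·ln z₂)/(1 − r)
ln z₀ = (2.48491 − 0.81271×4.59512) / 0.18729 = -6.6721
z₀ = exp(-6.6721) = 0.001266 m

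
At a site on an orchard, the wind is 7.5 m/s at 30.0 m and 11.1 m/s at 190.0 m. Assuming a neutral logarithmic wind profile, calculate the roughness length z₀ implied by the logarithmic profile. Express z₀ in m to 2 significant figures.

Log law: V(z) ∝ ln(z/z₀). With r = V₁/V₂ = 7.5/11.1 = 0.67568,
r · ln(z₂/z₀) = ln(z₁/z₀) ⇒ ln z₀ = (ln z₁ − r·ln z₂)/(1 − r)
ln z₀ = (3.40120 − 0.67568×5.24702) / 0.32432 = -0.4443
z₀ = exp(-0.4443) = 0.6413 m

z₀ ≈ 0.64 m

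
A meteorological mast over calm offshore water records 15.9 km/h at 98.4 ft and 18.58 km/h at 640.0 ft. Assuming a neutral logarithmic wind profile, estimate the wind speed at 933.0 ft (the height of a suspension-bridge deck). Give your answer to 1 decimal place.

19.1 km/h

Log law: V ∝ ln(z/z₀). From the pair, with r = V₁/V₂ = 0.85576,
ln z₀ = (ln z₁ − r·ln z₂)/(1 − r) = (4.5890 − 0.85576×6.4615)/0.14424 = -6.5198 → z₀ = 0.001474 ft
V₃ = V₁ · ln(z₃/z₀)/ln(z₁/z₀) = 15.9 × 13.3582/11.1088 = 19.1195 km/h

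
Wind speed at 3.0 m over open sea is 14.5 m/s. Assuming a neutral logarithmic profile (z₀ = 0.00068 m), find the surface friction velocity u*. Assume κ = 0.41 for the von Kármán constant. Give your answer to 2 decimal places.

u* ≈ 0.71 m/s

Log law: V(z) = (u*/κ) · ln(z/z₀) ⇒ u* = κ · V / ln(z/z₀)
u* = 0.41 × 14.5 / ln(3.0/0.00068) = 0.41 × 14.5 / 8.3920
   = 5.9450 / 8.3920 = 0.7084 m/s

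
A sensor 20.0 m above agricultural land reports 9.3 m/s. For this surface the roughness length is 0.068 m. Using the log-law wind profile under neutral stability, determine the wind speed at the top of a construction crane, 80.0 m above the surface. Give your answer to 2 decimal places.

Log law: V(z) ∝ ln(z/z₀), so V₂/V₁ = ln(z₂/z₀) / ln(z₁/z₀).
ln(80.0/0.068) = 7.0703, ln(20.0/0.068) = 5.6840
V₂ = 9.3 × 7.0703/5.6840 = 9.3 × 1.2439 = 11.5682 m/s

11.57 m/s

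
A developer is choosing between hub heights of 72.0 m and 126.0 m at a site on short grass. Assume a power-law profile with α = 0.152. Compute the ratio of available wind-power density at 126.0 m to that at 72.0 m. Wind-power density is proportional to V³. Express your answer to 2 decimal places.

Speed ratio: V_B/V_A = (z_B/z_A)^α = (126.0/72.0)^0.152 = (1.7500)^0.152 = 1.08878
Power-density ratio: P_B/P_A = (V_B/V_A)³ = (1.08878)³ = 1.29070

1.29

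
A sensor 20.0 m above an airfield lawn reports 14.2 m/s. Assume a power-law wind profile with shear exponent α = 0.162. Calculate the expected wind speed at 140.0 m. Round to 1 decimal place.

19.5 m/s

Power-law profile: V₂ = V₁ · (z₂/z₁)^α
V₂ = 14.2 × (140.0/20.0)^0.162 = 14.2 × (7.0000)^0.162
    = 14.2 × 1.3706 = 19.4623 m/s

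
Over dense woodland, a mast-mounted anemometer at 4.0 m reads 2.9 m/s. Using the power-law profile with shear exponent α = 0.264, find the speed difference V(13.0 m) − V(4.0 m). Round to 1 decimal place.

1.1 m/s

Power law: V₂ = V₁ · (z₂/z₁)^α = 2.9 × (3.2500)^0.264 = 3.9585 m/s
ΔV = 3.9585 − 2.9 = 1.0585 m/s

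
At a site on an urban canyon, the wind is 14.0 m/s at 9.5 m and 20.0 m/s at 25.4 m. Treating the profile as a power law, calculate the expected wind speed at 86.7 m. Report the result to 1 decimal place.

First find α: α = ln(V₂/V₁)/ln(z₂/z₁) = ln(20.0/14.0)/ln(25.4/9.5) = 0.35667/0.98346 = 0.3627
Extrapolate from 25.4 m to 86.7 m: V₃ = 20.0 × (86.7/25.4)^0.3627 = 20.0 × 1.5609 = 31.2178 m/s

31.2 m/s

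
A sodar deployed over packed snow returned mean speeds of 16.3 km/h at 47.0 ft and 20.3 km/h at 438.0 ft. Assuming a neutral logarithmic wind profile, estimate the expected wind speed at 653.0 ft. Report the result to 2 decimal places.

21.02 km/h

Log law: V ∝ ln(z/z₀). From the pair, with r = V₁/V₂ = 0.80296,
ln z₀ = (ln z₁ − r·ln z₂)/(1 − r) = (3.8501 − 0.80296×6.0822)/0.19704 = -5.2455 → z₀ = 0.005271 ft
V₃ = V₁ · ln(z₃/z₀)/ln(z₁/z₀) = 16.3 × 11.7271/9.0957 = 21.0157 km/h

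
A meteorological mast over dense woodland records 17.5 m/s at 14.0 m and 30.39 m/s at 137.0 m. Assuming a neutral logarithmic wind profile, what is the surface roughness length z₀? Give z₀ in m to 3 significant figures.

Log law: V(z) ∝ ln(z/z₀). With r = V₁/V₂ = 17.5/30.39 = 0.57585,
r · ln(z₂/z₀) = ln(z₁/z₀) ⇒ ln z₀ = (ln z₁ − r·ln z₂)/(1 − r)
ln z₀ = (2.63906 − 0.57585×4.91998) / 0.42415 = -0.4576
z₀ = exp(-0.4576) = 0.6328 m

z₀ ≈ 0.633 m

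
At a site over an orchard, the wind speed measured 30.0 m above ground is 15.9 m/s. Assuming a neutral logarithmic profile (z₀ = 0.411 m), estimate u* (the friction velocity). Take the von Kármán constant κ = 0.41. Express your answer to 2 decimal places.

Log law: V(z) = (u*/κ) · ln(z/z₀) ⇒ u* = κ · V / ln(z/z₀)
u* = 0.41 × 15.9 / ln(30.0/0.411) = 0.41 × 15.9 / 4.2904
   = 6.5190 / 4.2904 = 1.5195 m/s

u* ≈ 1.52 m/s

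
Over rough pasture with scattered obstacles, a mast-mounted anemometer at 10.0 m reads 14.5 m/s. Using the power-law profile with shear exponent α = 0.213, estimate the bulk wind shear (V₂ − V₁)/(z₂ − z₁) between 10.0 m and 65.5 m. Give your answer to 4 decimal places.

0.1286 m/s/m

Power law: V₂ = V₁ · (z₂/z₁)^α = 14.5 × (6.5500)^0.213 = 21.6385 m/s
ΔV/Δz = (21.6385 − 14.5)/(65.5 − 10.0) = 7.1385/55.5000 = 0.12862 m/s/m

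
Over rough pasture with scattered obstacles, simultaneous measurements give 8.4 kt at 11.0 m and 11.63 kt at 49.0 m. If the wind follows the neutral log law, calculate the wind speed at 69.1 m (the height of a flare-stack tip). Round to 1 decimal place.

Log law: V ∝ ln(z/z₀). From the pair, with r = V₁/V₂ = 0.72227,
ln z₀ = (ln z₁ − r·ln z₂)/(1 − r) = (2.3979 − 0.72227×3.8918)/0.27773 = -1.4872 → z₀ = 0.2260 m
V₃ = V₁ · ln(z₃/z₀)/ln(z₁/z₀) = 8.4 × 5.7228/3.8851 = 12.3732 kt

12.4 kt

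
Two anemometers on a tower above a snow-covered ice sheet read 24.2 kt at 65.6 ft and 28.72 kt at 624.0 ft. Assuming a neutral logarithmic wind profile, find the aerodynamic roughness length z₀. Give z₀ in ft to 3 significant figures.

z₀ ≈ 0.000379 ft

Log law: V(z) ∝ ln(z/z₀). With r = V₁/V₂ = 24.2/28.72 = 0.84262,
r · ln(z₂/z₀) = ln(z₁/z₀) ⇒ ln z₀ = (ln z₁ − r·ln z₂)/(1 − r)
ln z₀ = (4.18358 − 0.84262×6.43615) / 0.15738 = -7.8767
z₀ = exp(-7.8767) = 0.0003795 ft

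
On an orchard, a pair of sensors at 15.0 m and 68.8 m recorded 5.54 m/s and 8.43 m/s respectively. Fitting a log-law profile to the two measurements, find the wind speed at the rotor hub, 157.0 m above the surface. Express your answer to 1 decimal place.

Log law: V ∝ ln(z/z₀). From the pair, with r = V₁/V₂ = 0.65718,
ln z₀ = (ln z₁ − r·ln z₂)/(1 − r) = (2.7081 − 0.65718×4.2312)/0.34282 = -0.2118 → z₀ = 0.8092 m
V₃ = V₁ · ln(z₃/z₀)/ln(z₁/z₀) = 5.54 × 5.2680/2.9198 = 9.9954 m/s

10.0 m/s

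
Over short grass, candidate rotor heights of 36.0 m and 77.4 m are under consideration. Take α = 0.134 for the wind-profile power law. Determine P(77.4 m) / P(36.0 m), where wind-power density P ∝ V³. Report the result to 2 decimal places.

Speed ratio: V_B/V_A = (z_B/z_A)^α = (77.4/36.0)^0.134 = (2.1500)^0.134 = 1.10802
Power-density ratio: P_B/P_A = (V_B/V_A)³ = (1.10802)³ = 1.36032

1.36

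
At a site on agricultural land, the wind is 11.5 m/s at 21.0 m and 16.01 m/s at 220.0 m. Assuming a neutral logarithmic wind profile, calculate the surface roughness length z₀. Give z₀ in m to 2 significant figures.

Log law: V(z) ∝ ln(z/z₀). With r = V₁/V₂ = 11.5/16.01 = 0.71830,
r · ln(z₂/z₀) = ln(z₁/z₀) ⇒ ln z₀ = (ln z₁ − r·ln z₂)/(1 − r)
ln z₀ = (3.04452 − 0.71830×5.39363) / 0.28170 = -2.9454
z₀ = exp(-2.9454) = 0.05258 m

z₀ ≈ 0.053 m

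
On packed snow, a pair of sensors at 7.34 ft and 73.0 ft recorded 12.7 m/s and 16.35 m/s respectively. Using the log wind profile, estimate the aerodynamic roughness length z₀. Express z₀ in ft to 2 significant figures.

Log law: V(z) ∝ ln(z/z₀). With r = V₁/V₂ = 12.7/16.35 = 0.77676,
r · ln(z₂/z₀) = ln(z₁/z₀) ⇒ ln z₀ = (ln z₁ − r·ln z₂)/(1 − r)
ln z₀ = (1.99334 − 0.77676×4.29046) / 0.22324 = -5.9994
z₀ = exp(-5.9994) = 0.002480 ft

z₀ ≈ 0.0025 ft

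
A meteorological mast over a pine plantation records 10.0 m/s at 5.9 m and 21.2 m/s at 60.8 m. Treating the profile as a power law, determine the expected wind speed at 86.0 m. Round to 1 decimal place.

First find α: α = ln(V₂/V₁)/ln(z₂/z₁) = ln(21.2/10.0)/ln(60.8/5.9) = 0.75142/2.33264 = 0.3221
Extrapolate from 60.8 m to 86.0 m: V₃ = 21.2 × (86.0/60.8)^0.3221 = 21.2 × 1.1182 = 23.7054 m/s

23.7 m/s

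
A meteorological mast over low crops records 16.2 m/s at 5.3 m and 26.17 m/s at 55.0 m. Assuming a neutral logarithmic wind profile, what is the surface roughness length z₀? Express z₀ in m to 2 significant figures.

Log law: V(z) ∝ ln(z/z₀). With r = V₁/V₂ = 16.2/26.17 = 0.61903,
r · ln(z₂/z₀) = ln(z₁/z₀) ⇒ ln z₀ = (ln z₁ − r·ln z₂)/(1 − r)
ln z₀ = (1.66771 − 0.61903×4.00733) / 0.38097 = -2.1339
z₀ = exp(-2.1339) = 0.1184 m

z₀ ≈ 0.12 m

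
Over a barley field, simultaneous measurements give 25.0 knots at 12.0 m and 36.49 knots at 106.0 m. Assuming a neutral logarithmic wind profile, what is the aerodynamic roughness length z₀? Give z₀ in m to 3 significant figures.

Log law: V(z) ∝ ln(z/z₀). With r = V₁/V₂ = 25.0/36.49 = 0.68512,
r · ln(z₂/z₀) = ln(z₁/z₀) ⇒ ln z₀ = (ln z₁ − r·ln z₂)/(1 − r)
ln z₀ = (2.48491 − 0.68512×4.66344) / 0.31488 = -2.2552
z₀ = exp(-2.2552) = 0.1049 m

z₀ ≈ 0.105 m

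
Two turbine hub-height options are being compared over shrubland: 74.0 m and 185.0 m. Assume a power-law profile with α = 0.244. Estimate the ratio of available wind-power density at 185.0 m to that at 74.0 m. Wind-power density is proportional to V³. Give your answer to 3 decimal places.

Speed ratio: V_B/V_A = (z_B/z_A)^α = (185.0/74.0)^0.244 = (2.5000)^0.244 = 1.25054
Power-density ratio: P_B/P_A = (V_B/V_A)³ = (1.25054)³ = 1.95565

1.956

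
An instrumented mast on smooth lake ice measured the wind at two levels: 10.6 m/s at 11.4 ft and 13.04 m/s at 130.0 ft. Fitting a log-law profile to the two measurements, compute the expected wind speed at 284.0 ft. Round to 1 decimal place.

13.8 m/s

Log law: V ∝ ln(z/z₀). From the pair, with r = V₁/V₂ = 0.81288,
ln z₀ = (ln z₁ − r·ln z₂)/(1 − r) = (2.4336 − 0.81288×4.8675)/0.18712 = -8.1400 → z₀ = 0.0002916 ft
V₃ = V₁ · ln(z₃/z₀)/ln(z₁/z₀) = 10.6 × 13.7890/10.5736 = 13.8234 m/s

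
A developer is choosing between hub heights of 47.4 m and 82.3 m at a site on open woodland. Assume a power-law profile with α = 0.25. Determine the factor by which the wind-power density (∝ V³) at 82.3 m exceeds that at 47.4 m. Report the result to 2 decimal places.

Speed ratio: V_B/V_A = (z_B/z_A)^α = (82.3/47.4)^0.25 = (1.7363)^0.25 = 1.14790
Power-density ratio: P_B/P_A = (V_B/V_A)³ = (1.14790)³ = 1.51257

1.51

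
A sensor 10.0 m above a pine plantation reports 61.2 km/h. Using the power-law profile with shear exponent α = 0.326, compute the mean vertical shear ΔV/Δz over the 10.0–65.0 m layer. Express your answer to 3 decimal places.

0.936 km/h/m

Power law: V₂ = V₁ · (z₂/z₁)^α = 61.2 × (6.5000)^0.326 = 112.6578 km/h
ΔV/Δz = (112.6578 − 61.2)/(65.0 − 10.0) = 51.4578/55.0000 = 0.93560 km/h/m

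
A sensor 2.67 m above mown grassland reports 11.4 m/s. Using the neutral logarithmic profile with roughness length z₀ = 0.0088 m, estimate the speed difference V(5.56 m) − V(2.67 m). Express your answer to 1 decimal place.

1.5 m/s

Log law: V₂ = V₁ · ln(z₂/z₀)/ln(z₁/z₀) = 11.4 × 6.4486/5.7151 = 12.8632 m/s
ΔV = 12.8632 − 11.4 = 1.4632 m/s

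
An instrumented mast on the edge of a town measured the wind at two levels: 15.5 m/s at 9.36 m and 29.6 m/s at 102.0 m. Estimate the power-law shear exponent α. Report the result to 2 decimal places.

α ≈ 0.27

Power law: V₂/V₁ = (z₂/z₁)^α ⇒ α = ln(V₂/V₁) / ln(z₂/z₁)
α = ln(29.6/15.5) / ln(102.0/9.36) = ln(1.9097) / ln(10.8974)
  = 0.64693 / 2.38853 = 0.27085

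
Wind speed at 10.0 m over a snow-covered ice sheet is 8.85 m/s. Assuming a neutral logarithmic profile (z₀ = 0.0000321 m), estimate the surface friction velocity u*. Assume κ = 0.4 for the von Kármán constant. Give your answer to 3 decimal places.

Log law: V(z) = (u*/κ) · ln(z/z₀) ⇒ u* = κ · V / ln(z/z₀)
u* = 0.4 × 8.85 / ln(10.0/0.0000321) = 0.4 × 8.85 / 12.6492
   = 3.5400 / 12.6492 = 0.2799 m/s

u* ≈ 0.280 m/s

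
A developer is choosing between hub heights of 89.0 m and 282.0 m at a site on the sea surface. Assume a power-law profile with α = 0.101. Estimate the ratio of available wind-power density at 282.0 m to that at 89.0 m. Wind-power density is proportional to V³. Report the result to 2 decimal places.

Speed ratio: V_B/V_A = (z_B/z_A)^α = (282.0/89.0)^0.101 = (3.1685)^0.101 = 1.12354
Power-density ratio: P_B/P_A = (V_B/V_A)³ = (1.12354)³ = 1.41827

1.42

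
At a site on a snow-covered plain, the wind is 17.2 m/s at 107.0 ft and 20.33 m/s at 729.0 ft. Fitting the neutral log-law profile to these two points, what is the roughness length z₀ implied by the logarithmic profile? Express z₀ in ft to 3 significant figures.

Log law: V(z) ∝ ln(z/z₀). With r = V₁/V₂ = 17.2/20.33 = 0.84604,
r · ln(z₂/z₀) = ln(z₁/z₀) ⇒ ln z₀ = (ln z₁ − r·ln z₂)/(1 − r)
ln z₀ = (4.67283 − 0.84604×6.59167) / 0.15396 = -5.8716
z₀ = exp(-5.8716) = 0.002818 ft

z₀ ≈ 0.00282 ft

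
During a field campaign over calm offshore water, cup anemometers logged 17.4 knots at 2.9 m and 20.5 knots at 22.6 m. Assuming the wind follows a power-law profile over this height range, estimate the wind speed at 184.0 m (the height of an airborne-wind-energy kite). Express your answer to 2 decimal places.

24.24 knots

First find α: α = ln(V₂/V₁)/ln(z₂/z₁) = ln(20.5/17.4)/ln(22.6/2.9) = 0.16395/2.05324 = 0.0799
Extrapolate from 22.6 m to 184.0 m: V₃ = 20.5 × (184.0/22.6)^0.0799 = 20.5 × 1.1823 = 24.2368 knots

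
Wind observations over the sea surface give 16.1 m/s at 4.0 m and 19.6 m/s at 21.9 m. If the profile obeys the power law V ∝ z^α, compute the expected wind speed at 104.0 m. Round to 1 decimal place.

23.5 m/s

First find α: α = ln(V₂/V₁)/ln(z₂/z₁) = ln(19.6/16.1)/ln(21.9/4.0) = 0.19671/1.70019 = 0.1157
Extrapolate from 21.9 m to 104.0 m: V₃ = 19.6 × (104.0/21.9)^0.1157 = 19.6 × 1.1975 = 23.4713 m/s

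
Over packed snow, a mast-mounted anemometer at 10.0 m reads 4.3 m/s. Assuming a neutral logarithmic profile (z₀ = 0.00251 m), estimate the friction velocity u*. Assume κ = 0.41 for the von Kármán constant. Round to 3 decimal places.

u* ≈ 0.213 m/s

Log law: V(z) = (u*/κ) · ln(z/z₀) ⇒ u* = κ · V / ln(z/z₀)
u* = 0.41 × 4.3 / ln(10.0/0.00251) = 0.41 × 4.3 / 8.2901
   = 1.7630 / 8.2901 = 0.2127 m/s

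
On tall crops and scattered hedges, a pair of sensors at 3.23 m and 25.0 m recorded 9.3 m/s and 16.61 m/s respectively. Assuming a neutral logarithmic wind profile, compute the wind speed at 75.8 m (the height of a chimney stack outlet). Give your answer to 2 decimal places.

Log law: V ∝ ln(z/z₀). From the pair, with r = V₁/V₂ = 0.55990,
ln z₀ = (ln z₁ − r·ln z₂)/(1 − r) = (1.1725 − 0.55990×3.2189)/0.44010 = -1.4310 → z₀ = 0.2391 m
V₃ = V₁ · ln(z₃/z₀)/ln(z₁/z₀) = 9.3 × 5.7591/2.6035 = 20.5723 m/s

20.57 m/s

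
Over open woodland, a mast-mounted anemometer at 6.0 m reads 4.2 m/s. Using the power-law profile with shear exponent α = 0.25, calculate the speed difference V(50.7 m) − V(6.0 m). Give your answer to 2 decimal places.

Power law: V₂ = V₁ · (z₂/z₁)^α = 4.2 × (8.4500)^0.25 = 7.1608 m/s
ΔV = 7.1608 − 4.2 = 2.9608 m/s

2.96 m/s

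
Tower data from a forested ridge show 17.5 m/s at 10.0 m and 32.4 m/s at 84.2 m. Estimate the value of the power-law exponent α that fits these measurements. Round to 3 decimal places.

Power law: V₂/V₁ = (z₂/z₁)^α ⇒ α = ln(V₂/V₁) / ln(z₂/z₁)
α = ln(32.4/17.5) / ln(84.2/10.0) = ln(1.8514) / ln(8.4200)
  = 0.61596 / 2.13061 = 0.28910

α ≈ 0.289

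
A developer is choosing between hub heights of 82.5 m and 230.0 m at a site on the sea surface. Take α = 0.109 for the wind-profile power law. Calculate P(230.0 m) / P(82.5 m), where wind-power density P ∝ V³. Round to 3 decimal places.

Speed ratio: V_B/V_A = (z_B/z_A)^α = (230.0/82.5)^0.109 = (2.7879)^0.109 = 1.11824
Power-density ratio: P_B/P_A = (V_B/V_A)³ = (1.11824)³ = 1.39831

1.398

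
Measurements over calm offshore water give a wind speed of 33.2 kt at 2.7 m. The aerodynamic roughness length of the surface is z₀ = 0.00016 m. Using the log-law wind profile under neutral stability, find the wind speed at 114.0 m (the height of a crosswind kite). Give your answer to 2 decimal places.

45.97 kt

Log law: V(z) ∝ ln(z/z₀), so V₂/V₁ = ln(z₂/z₀) / ln(z₁/z₀).
ln(114.0/0.00016) = 13.4765, ln(2.7/0.00016) = 9.7336
V₂ = 33.2 × 13.4765/9.7336 = 33.2 × 1.3845 = 45.9667 kt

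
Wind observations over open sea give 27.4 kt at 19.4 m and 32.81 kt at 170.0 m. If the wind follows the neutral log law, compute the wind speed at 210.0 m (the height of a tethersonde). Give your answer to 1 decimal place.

33.3 kt

Log law: V ∝ ln(z/z₀). From the pair, with r = V₁/V₂ = 0.83511,
ln z₀ = (ln z₁ − r·ln z₂)/(1 − r) = (2.9653 − 0.83511×5.1358)/0.16489 = -8.0278 → z₀ = 0.0003263 m
V₃ = V₁ · ln(z₃/z₀)/ln(z₁/z₀) = 27.4 × 13.3749/10.9930 = 33.3367 kt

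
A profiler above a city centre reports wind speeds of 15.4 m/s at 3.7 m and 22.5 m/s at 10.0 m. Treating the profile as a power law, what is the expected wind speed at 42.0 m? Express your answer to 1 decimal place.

38.9 m/s

First find α: α = ln(V₂/V₁)/ln(z₂/z₁) = ln(22.5/15.4)/ln(10.0/3.7) = 0.37915/0.99425 = 0.3813
Extrapolate from 10.0 m to 42.0 m: V₃ = 22.5 × (42.0/10.0)^0.3813 = 22.5 × 1.7285 = 38.8913 m/s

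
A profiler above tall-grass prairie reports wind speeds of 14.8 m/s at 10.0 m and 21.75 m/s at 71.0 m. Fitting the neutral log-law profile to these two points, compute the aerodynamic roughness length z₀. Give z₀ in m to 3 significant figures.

z₀ ≈ 0.154 m

Log law: V(z) ∝ ln(z/z₀). With r = V₁/V₂ = 14.8/21.75 = 0.68046,
r · ln(z₂/z₀) = ln(z₁/z₀) ⇒ ln z₀ = (ln z₁ − r·ln z₂)/(1 − r)
ln z₀ = (2.30259 − 0.68046×4.26268) / 0.31954 = -1.8714
z₀ = exp(-1.8714) = 0.1539 m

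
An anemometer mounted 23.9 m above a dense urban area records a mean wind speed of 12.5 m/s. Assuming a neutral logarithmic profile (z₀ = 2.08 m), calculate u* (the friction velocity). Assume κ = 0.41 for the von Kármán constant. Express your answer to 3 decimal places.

Log law: V(z) = (u*/κ) · ln(z/z₀) ⇒ u* = κ · V / ln(z/z₀)
u* = 0.41 × 12.5 / ln(23.9/2.08) = 0.41 × 12.5 / 2.4415
   = 5.1250 / 2.4415 = 2.0991 m/s

u* ≈ 2.099 m/s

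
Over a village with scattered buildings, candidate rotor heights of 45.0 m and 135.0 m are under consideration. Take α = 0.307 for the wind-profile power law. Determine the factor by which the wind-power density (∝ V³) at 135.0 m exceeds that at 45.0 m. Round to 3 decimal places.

Speed ratio: V_B/V_A = (z_B/z_A)^α = (135.0/45.0)^0.307 = (3.0000)^0.307 = 1.40112
Power-density ratio: P_B/P_A = (V_B/V_A)³ = (1.40112)³ = 2.75061

2.751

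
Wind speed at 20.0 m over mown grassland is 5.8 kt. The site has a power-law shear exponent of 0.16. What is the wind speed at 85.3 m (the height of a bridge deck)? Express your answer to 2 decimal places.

Power-law profile: V₂ = V₁ · (z₂/z₁)^α
V₂ = 5.8 × (85.3/20.0)^0.16 = 5.8 × (4.2650)^0.16
    = 5.8 × 1.2612 = 7.3150 kt

7.32 kt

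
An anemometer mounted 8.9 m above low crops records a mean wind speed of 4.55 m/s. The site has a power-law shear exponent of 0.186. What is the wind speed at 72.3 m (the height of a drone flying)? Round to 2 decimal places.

Power-law profile: V₂ = V₁ · (z₂/z₁)^α
V₂ = 4.55 × (72.3/8.9)^0.186 = 4.55 × (8.1236)^0.186
    = 4.55 × 1.4764 = 6.7178 m/s

6.72 m/s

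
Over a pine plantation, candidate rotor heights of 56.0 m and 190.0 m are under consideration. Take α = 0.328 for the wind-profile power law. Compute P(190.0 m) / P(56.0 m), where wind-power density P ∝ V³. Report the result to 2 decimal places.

Speed ratio: V_B/V_A = (z_B/z_A)^α = (190.0/56.0)^0.328 = (3.3929)^0.328 = 1.49288
Power-density ratio: P_B/P_A = (V_B/V_A)³ = (1.49288)³ = 3.32718

3.33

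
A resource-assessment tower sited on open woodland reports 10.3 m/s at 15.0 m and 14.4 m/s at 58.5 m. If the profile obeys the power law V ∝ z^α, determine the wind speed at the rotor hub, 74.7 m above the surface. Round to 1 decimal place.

15.3 m/s

First find α: α = ln(V₂/V₁)/ln(z₂/z₁) = ln(14.4/10.3)/ln(58.5/15.0) = 0.33508/1.36098 = 0.2462
Extrapolate from 58.5 m to 74.7 m: V₃ = 14.4 × (74.7/58.5)^0.2462 = 14.4 × 1.0620 = 15.2933 m/s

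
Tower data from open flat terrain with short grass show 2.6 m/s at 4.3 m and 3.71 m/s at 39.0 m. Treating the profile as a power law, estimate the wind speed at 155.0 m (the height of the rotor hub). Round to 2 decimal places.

First find α: α = ln(V₂/V₁)/ln(z₂/z₁) = ln(3.71/2.6)/ln(39.0/4.3) = 0.35552/2.20495 = 0.1612
Extrapolate from 39.0 m to 155.0 m: V₃ = 3.71 × (155.0/39.0)^0.1612 = 3.71 × 1.2492 = 4.6345 m/s

4.63 m/s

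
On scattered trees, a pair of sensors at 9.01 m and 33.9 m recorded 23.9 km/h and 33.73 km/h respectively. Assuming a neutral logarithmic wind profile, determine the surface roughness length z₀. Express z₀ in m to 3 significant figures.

Log law: V(z) ∝ ln(z/z₀). With r = V₁/V₂ = 23.9/33.73 = 0.70857,
r · ln(z₂/z₀) = ln(z₁/z₀) ⇒ ln z₀ = (ln z₁ − r·ln z₂)/(1 − r)
ln z₀ = (2.19834 − 0.70857×3.52342) / 0.29143 = -1.0234
z₀ = exp(-1.0234) = 0.3594 m

z₀ ≈ 0.359 m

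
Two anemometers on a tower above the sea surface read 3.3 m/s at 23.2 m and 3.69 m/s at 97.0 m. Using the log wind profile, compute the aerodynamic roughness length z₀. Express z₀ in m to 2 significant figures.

z₀ ≈ 0.00013 m

Log law: V(z) ∝ ln(z/z₀). With r = V₁/V₂ = 3.3/3.69 = 0.89431,
r · ln(z₂/z₀) = ln(z₁/z₀) ⇒ ln z₀ = (ln z₁ − r·ln z₂)/(1 − r)
ln z₀ = (3.14415 − 0.89431×4.57471) / 0.10569 = -8.9606
z₀ = exp(-8.9606) = 0.0001284 m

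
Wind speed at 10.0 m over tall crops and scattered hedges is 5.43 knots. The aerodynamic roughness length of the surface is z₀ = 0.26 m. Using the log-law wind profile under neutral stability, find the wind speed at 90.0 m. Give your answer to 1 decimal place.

Log law: V(z) ∝ ln(z/z₀), so V₂/V₁ = ln(z₂/z₀) / ln(z₁/z₀).
ln(90.0/0.26) = 5.8469, ln(10.0/0.26) = 3.6497
V₂ = 5.43 × 5.8469/3.6497 = 5.43 × 1.6020 = 8.6991 knots

8.7 knots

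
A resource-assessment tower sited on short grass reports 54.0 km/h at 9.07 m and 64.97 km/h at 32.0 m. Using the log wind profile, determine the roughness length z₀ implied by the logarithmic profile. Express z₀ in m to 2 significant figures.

z₀ ≈ 0.018 m

Log law: V(z) ∝ ln(z/z₀). With r = V₁/V₂ = 54.0/64.97 = 0.83115,
r · ln(z₂/z₀) = ln(z₁/z₀) ⇒ ln z₀ = (ln z₁ − r·ln z₂)/(1 − r)
ln z₀ = (2.20497 − 0.83115×3.46574) / 0.16885 = -4.0012
z₀ = exp(-4.0012) = 0.01829 m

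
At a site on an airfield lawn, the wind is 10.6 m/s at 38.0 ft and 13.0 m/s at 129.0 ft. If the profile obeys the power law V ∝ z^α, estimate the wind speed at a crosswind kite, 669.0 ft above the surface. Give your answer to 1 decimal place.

17.1 m/s

First find α: α = ln(V₂/V₁)/ln(z₂/z₁) = ln(13.0/10.6)/ln(129.0/38.0) = 0.20410/1.22223 = 0.1670
Extrapolate from 129.0 ft to 669.0 ft: V₃ = 13.0 × (669.0/129.0)^0.1670 = 13.0 × 1.3163 = 17.1124 m/s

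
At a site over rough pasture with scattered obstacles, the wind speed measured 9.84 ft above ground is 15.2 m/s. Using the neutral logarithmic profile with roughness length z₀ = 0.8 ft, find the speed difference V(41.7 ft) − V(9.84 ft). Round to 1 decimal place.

8.7 m/s

Log law: V₂ = V₁ · ln(z₂/z₀)/ln(z₁/z₀) = 15.2 × 3.9536/2.5096 = 23.9462 m/s
ΔV = 23.9462 − 15.2 = 8.7462 m/s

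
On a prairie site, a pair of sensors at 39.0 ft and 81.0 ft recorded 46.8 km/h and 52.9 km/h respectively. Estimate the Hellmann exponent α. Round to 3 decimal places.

Power law: V₂/V₁ = (z₂/z₁)^α ⇒ α = ln(V₂/V₁) / ln(z₂/z₁)
α = ln(52.9/46.8) / ln(81.0/39.0) = ln(1.1303) / ln(2.0769)
  = 0.12252 / 0.73089 = 0.16763

α ≈ 0.168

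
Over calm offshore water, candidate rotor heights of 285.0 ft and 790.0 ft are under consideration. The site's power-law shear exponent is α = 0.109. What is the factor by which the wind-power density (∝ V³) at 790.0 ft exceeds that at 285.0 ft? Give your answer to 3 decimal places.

Speed ratio: V_B/V_A = (z_B/z_A)^α = (790.0/285.0)^0.109 = (2.7719)^0.109 = 1.11754
Power-density ratio: P_B/P_A = (V_B/V_A)³ = (1.11754)³ = 1.39569

1.396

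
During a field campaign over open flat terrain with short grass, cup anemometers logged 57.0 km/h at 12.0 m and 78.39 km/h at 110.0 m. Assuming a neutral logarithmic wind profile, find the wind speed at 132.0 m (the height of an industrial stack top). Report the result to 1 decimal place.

80.2 km/h

Log law: V ∝ ln(z/z₀). From the pair, with r = V₁/V₂ = 0.72713,
ln z₀ = (ln z₁ − r·ln z₂)/(1 − r) = (2.4849 − 0.72713×4.7005)/0.27287 = -3.4191 → z₀ = 0.03274 m
V₃ = V₁ · ln(z₃/z₀)/ln(z₁/z₀) = 57.0 × 8.3019/5.9041 = 80.1502 km/h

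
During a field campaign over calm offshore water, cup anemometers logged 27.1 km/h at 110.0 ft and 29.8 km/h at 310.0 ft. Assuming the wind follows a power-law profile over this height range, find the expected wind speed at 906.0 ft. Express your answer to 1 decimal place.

32.9 km/h

First find α: α = ln(V₂/V₁)/ln(z₂/z₁) = ln(29.8/27.1)/ln(310.0/110.0) = 0.09497/1.03609 = 0.0917
Extrapolate from 310.0 ft to 906.0 ft: V₃ = 29.8 × (906.0/310.0)^0.0917 = 29.8 × 1.1033 = 32.8784 km/h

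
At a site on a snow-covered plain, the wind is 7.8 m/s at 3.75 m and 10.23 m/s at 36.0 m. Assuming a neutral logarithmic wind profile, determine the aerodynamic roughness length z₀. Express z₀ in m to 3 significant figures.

z₀ ≈ 0.00264 m

Log law: V(z) ∝ ln(z/z₀). With r = V₁/V₂ = 7.8/10.23 = 0.76246,
r · ln(z₂/z₀) = ln(z₁/z₀) ⇒ ln z₀ = (ln z₁ − r·ln z₂)/(1 − r)
ln z₀ = (1.32176 − 0.76246×3.58352) / 0.23754 = -5.9382
z₀ = exp(-5.9382) = 0.002637 m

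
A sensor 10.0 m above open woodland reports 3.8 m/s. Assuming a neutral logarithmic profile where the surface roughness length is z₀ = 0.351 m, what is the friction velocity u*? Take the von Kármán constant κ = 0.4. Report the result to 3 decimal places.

Log law: V(z) = (u*/κ) · ln(z/z₀) ⇒ u* = κ · V / ln(z/z₀)
u* = 0.4 × 3.8 / ln(10.0/0.351) = 0.4 × 3.8 / 3.3496
   = 1.5200 / 3.3496 = 0.4538 m/s

u* ≈ 0.454 m/s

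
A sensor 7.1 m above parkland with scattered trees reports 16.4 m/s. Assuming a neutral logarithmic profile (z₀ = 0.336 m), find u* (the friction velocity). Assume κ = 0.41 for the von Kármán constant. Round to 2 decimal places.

u* ≈ 2.20 m/s

Log law: V(z) = (u*/κ) · ln(z/z₀) ⇒ u* = κ · V / ln(z/z₀)
u* = 0.41 × 16.4 / ln(7.1/0.336) = 0.41 × 16.4 / 3.0507
   = 6.7240 / 3.0507 = 2.2041 m/s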